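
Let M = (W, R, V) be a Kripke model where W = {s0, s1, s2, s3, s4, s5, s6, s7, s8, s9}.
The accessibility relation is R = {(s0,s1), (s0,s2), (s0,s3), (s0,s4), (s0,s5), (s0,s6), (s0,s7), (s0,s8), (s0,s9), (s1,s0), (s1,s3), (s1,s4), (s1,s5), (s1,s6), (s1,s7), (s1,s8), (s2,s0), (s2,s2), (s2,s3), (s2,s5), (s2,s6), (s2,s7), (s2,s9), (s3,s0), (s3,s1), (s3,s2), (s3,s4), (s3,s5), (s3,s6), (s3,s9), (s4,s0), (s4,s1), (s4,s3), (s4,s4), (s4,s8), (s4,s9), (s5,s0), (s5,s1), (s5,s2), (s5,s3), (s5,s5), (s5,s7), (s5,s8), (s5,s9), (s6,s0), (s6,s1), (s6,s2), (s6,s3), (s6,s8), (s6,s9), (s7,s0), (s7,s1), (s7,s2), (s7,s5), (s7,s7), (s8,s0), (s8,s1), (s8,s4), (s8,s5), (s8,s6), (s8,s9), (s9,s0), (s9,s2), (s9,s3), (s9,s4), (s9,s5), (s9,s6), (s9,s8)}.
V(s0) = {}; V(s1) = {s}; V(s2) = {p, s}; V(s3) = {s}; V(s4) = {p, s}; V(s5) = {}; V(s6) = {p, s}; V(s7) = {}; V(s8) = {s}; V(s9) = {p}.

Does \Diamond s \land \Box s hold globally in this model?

No

Let φ = \Diamond s \land \Box s. Evaluate φ at each world:
  s0 (successors {s1, s2, s3, s4, s5, s6, s7, s8, s9}): φ is false.
  s1 (successors {s0, s3, s4, s5, s6, s7, s8}): φ is false.
  s2 (successors {s0, s2, s3, s5, s6, s7, s9}): φ is false.
  s3 (successors {s0, s1, s2, s4, s5, s6, s9}): φ is false.
  s4 (successors {s0, s1, s3, s4, s8, s9}): φ is false.
  s5 (successors {s0, s1, s2, s3, s5, s7, s8, s9}): φ is false.
  s6 (successors {s0, s1, s2, s3, s8, s9}): φ is false.
  s7 (successors {s0, s1, s2, s5, s7}): φ is false.
  s8 (successors {s0, s1, s4, s5, s6, s9}): φ is false.
  s9 (successors {s0, s2, s3, s4, s5, s6, s8}): φ is false.
Detail at s0 (counterexample):
  At s0: \Diamond s is true, \Box s is false, so \Diamond s \land \Box s is false.
    At s0: \Diamond s requires s at some successor in {s1, s2, s3, s4, s5, s6, s7, s8, s9}.
      s holds at s1, so \Diamond s is true at s0.
    At s0: \Box s requires s at every successor {s1, s2, s3, s4, s5, s6, s7, s8, s9}.
      s fails at s5, so \Box s is false at s0.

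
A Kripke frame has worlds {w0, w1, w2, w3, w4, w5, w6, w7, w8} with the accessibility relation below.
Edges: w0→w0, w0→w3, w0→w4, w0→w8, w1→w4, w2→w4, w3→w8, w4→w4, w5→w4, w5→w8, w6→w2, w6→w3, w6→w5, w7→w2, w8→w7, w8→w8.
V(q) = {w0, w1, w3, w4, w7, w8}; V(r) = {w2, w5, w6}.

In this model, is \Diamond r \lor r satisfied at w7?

Yes

At w7: \Diamond r is true, r is false, so \Diamond r \lor r is true.
  At w7: \Diamond r requires r at some successor in {w2}.
    r holds at w2, so \Diamond r is true at w7.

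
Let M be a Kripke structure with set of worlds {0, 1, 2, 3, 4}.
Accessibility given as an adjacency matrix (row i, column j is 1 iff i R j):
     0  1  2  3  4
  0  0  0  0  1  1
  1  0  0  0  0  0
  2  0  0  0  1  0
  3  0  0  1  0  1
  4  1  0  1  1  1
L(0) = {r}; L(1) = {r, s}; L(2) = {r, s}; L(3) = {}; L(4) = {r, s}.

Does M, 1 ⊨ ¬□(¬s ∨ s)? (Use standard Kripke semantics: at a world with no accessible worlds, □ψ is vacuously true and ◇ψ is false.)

At 1: □(¬s ∨ s) is true, so ¬□(¬s ∨ s) is false.
  At 1: no accessible worlds, so □(¬s ∨ s) holds vacuously.

No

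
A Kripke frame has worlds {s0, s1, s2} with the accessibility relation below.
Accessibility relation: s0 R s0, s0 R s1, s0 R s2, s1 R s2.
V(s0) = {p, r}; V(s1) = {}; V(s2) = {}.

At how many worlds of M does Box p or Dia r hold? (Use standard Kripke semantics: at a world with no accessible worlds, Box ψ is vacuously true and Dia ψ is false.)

Let φ = Box p or Dia r. Evaluate φ at each world:
  s0 (successors {s0, s1, s2}): φ is true.
  s1 (successors {s2}): φ is false.
  s2 (successors ∅): φ is true.
For instance, at s1:
  At s1: Box p is false, Dia r is false, so Box p or Dia r is false.
    At s1: Box p requires p at every successor {s2}.
      p fails at s2, so Box p is false at s1.
    At s1: Dia r requires r at some successor in {s2}.
      At s2: r is false.
    So Dia r is false at s1.
Satisfying worlds: {s0, s2}

2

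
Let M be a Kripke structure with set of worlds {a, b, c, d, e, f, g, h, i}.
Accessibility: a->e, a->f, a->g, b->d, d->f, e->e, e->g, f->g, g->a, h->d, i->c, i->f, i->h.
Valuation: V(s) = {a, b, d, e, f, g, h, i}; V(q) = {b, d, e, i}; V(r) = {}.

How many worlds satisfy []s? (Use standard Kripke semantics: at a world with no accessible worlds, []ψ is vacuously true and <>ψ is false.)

Recall that []ψ holds at a world iff ψ holds at every accessible world, and <>ψ holds iff ψ holds at some accessible world.
Let φ = []s. Evaluate φ at each world:
  a (successors {e, f, g}): φ is true.
  b (successors {d}): φ is true.
  c (successors ∅): φ is true.
  d (successors {f}): φ is true.
  e (successors {e, g}): φ is true.
  f (successors {g}): φ is true.
  g (successors {a}): φ is true.
  h (successors {d}): φ is true.
  i (successors {c, f, h}): φ is false.
For instance, at g:
  At g: []s requires s at every successor {a}.
    At a: s is true.
  So []s is true at g.
Satisfying worlds: {a, b, c, d, e, f, g, h}

8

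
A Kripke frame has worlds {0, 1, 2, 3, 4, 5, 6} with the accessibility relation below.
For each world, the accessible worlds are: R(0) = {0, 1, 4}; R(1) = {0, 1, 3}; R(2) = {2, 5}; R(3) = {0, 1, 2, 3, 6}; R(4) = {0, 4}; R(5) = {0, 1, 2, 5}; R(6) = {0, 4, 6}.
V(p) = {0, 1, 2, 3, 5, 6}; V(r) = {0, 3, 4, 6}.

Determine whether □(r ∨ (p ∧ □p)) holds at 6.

At 6: □(r ∨ (p ∧ □p)) requires r ∨ (p ∧ □p) at every successor {0, 4, 6}.
    At 0: r is true, p ∧ □p is false, so r ∨ (p ∧ □p) is true.
      At 0: p is true, □p is false, so p ∧ □p is false.
    At 4: r is true, p ∧ □p is false, so r ∨ (p ∧ □p) is true.
      At 4: p is false, □p is false, so p ∧ □p is false.
    At 6: r is true, p ∧ □p is false, so r ∨ (p ∧ □p) is true.
      At 6: p is true, □p is false, so p ∧ □p is false.
So □(r ∨ (p ∧ □p)) is true at 6.

Yes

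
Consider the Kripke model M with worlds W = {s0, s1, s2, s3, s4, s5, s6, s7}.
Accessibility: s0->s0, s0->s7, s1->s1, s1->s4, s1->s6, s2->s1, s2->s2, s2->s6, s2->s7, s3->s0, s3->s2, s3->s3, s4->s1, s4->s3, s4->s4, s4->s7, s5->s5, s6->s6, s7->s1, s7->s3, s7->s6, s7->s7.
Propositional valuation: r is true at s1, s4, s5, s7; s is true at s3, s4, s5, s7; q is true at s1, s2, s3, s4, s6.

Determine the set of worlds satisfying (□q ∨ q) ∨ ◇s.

s0, s1, s2, s3, s4, s5, s6, s7

Let φ = (□q ∨ q) ∨ ◇s. Evaluate φ at each world:
  s0 (successors {s0, s7}): φ is true.
  s1 (successors {s1, s4, s6}): φ is true.
  s2 (successors {s1, s2, s6, s7}): φ is true.
  s3 (successors {s0, s2, s3}): φ is true.
  s4 (successors {s1, s3, s4, s7}): φ is true.
  s5 (successors {s5}): φ is true.
  s6 (successors {s6}): φ is true.
  s7 (successors {s1, s3, s6, s7}): φ is true.
For instance, at s2:
  At s2: □q ∨ q is true, ◇s is true, so (□q ∨ q) ∨ ◇s is true.
    At s2: □q is false, q is true, so □q ∨ q is true.
      At s2: □q requires q at every successor {s1, s2, s6, s7}.
        q fails at s7, so □q is false at s2.
    At s2: ◇s requires s at some successor in {s1, s2, s6, s7}.
      s holds at s7, so ◇s is true at s2.
Satisfying worlds: {s0, s1, s2, s3, s4, s5, s6, s7}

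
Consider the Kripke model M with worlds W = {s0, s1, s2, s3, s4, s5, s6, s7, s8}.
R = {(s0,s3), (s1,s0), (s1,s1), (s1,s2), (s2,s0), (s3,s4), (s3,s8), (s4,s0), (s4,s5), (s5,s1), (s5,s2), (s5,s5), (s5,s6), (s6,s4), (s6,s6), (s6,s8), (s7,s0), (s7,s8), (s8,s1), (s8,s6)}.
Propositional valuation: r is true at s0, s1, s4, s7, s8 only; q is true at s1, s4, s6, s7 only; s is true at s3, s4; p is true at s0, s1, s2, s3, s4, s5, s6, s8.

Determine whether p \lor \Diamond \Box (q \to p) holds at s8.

Yes

At s8: p is true, \Diamond \Box (q \to p) is true, so p \lor \Diamond \Box (q \to p) is true.
  At s8: \Diamond \Box (q \to p) requires \Box (q \to p) at some successor in {s1, s6}.
    \Box (q \to p) holds at s1, so \Diamond \Box (q \to p) is true at s8.
      At s1: \Box (q \to p) requires q \to p at every successor {s0, s1, s2}.
        At s0: q \to p is true.
        At s1: q \to p is true.
        At s2: q \to p is true.
      So \Box (q \to p) is true at s1.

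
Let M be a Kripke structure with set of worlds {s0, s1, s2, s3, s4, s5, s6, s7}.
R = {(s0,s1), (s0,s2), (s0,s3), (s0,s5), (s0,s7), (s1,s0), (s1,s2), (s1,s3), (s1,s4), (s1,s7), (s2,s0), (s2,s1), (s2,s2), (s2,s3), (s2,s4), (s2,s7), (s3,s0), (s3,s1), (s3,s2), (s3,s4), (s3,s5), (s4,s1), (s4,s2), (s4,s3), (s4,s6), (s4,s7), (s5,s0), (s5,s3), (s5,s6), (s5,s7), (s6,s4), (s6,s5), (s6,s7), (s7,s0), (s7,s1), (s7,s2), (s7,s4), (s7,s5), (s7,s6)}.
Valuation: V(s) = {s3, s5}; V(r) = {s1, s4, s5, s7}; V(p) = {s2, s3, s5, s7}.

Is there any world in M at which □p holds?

Let φ = □p. Evaluate φ at each world:
  s0 (successors {s1, s2, s3, s5, s7}): φ is false.
  s1 (successors {s0, s2, s3, s4, s7}): φ is false.
  s2 (successors {s0, s1, s2, s3, s4, s7}): φ is false.
  s3 (successors {s0, s1, s2, s4, s5}): φ is false.
  s4 (successors {s1, s2, s3, s6, s7}): φ is false.
  s5 (successors {s0, s3, s6, s7}): φ is false.
  s6 (successors {s4, s5, s7}): φ is false.
  s7 (successors {s0, s1, s2, s4, s5, s6}): φ is false.
For instance, at s6:
  At s6: □p requires p at every successor {s4, s5, s7}.
    p fails at s4, so □p is false at s6.

No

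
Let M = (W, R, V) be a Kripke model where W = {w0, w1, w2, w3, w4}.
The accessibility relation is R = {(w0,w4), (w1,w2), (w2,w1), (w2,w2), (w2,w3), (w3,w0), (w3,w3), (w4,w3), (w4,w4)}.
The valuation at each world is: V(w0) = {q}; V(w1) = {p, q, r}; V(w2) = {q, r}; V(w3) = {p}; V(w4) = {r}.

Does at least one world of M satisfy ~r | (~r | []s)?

Let φ = ~r | (~r | []s). Evaluate φ at each world:
  w0 (successors {w4}): φ is true.
  w1 (successors {w2}): φ is false.
  w2 (successors {w1, w2, w3}): φ is false.
  w3 (successors {w0, w3}): φ is true.
  w4 (successors {w3, w4}): φ is false.
Detail at w0 (witness):
  At w0: ~r is true, ~r | []s is true, so ~r | (~r | []s) is true.
    At w0: ~r is true, []s is false, so ~r | []s is true.
      At w0: []s requires s at every successor {w4}.
        s fails at w4, so []s is false at w0.

Yes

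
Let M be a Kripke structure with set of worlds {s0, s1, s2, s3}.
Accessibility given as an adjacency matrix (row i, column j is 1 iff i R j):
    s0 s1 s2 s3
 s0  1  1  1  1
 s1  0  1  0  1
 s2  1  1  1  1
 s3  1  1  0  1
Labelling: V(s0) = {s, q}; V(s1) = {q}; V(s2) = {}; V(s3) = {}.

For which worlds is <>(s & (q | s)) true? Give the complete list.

Let φ = <>(s & (q | s)). Evaluate φ at each world:
  s0 (successors {s0, s1, s2, s3}): φ is true.
  s1 (successors {s1, s3}): φ is false.
  s2 (successors {s0, s1, s2, s3}): φ is true.
  s3 (successors {s0, s1, s3}): φ is true.
For instance, at s2:
  At s2: <>(s & (q | s)) requires s & (q | s) at some successor in {s0, s1, s2, s3}.
    s & (q | s) holds at s0, so <>(s & (q | s)) is true at s2.
Satisfying worlds: {s0, s2, s3}

s0, s2, s3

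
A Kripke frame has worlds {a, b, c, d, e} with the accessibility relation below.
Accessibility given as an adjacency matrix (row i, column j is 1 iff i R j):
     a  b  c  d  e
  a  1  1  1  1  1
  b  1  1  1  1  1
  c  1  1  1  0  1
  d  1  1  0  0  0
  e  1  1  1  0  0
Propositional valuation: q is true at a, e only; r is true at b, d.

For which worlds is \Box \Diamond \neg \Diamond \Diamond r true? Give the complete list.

none

Let φ = \Box \Diamond \neg \Diamond \Diamond r. Evaluate φ at each world:
  a (successors {a, b, c, d, e}): φ is false.
  b (successors {a, b, c, d, e}): φ is false.
  c (successors {a, b, c, e}): φ is false.
  d (successors {a, b}): φ is false.
  e (successors {a, b, c}): φ is false.
For instance, at b:
  At b: \Box \Diamond \neg \Diamond \Diamond r requires \Diamond \neg \Diamond \Diamond r at every successor {a, b, c, d, e}.
    \Diamond \neg \Diamond \Diamond r fails at a, so \Box \Diamond \neg \Diamond \Diamond r is false at b.
      At a: \Diamond \neg \Diamond \Diamond r requires \neg \Diamond \Diamond r at some successor in {a, b, c, d, e}.
        At a: \neg \Diamond \Diamond r is false.
        At b: \neg \Diamond \Diamond r is false.
        At c: \neg \Diamond \Diamond r is false.
        At d: \neg \Diamond \Diamond r is false.
        At e: \neg \Diamond \Diamond r is false.
      So \Diamond \neg \Diamond \Diamond r is false at a.
Satisfying worlds: none.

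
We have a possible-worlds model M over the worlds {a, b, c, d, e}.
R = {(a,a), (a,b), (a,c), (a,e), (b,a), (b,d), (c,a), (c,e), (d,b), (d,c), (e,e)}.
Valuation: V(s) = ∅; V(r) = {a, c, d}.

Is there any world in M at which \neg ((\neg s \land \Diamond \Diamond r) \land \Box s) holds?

Recall that \Box ψ holds at a world iff ψ holds at every accessible world, and \Diamond ψ holds iff ψ holds at some accessible world.
Let φ = \neg ((\neg s \land \Diamond \Diamond r) \land \Box s). Evaluate φ at each world:
  a (successors {a, b, c, e}): φ is true.
  b (successors {a, d}): φ is true.
  c (successors {a, e}): φ is true.
  d (successors {b, c}): φ is true.
  e (successors {e}): φ is true.
Detail at a (witness):
  At a: (\neg s \land \Diamond \Diamond r) \land \Box s is false, so \neg ((\neg s \land \Diamond \Diamond r) \land \Box s) is true.
    At a: \neg s \land \Diamond \Diamond r is true, \Box s is false, so (\neg s \land \Diamond \Diamond r) \land \Box s is false.
      At a: \neg s is true, \Diamond \Diamond r is true, so \neg s \land \Diamond \Diamond r is true.
      At a: \Box s requires s at every successor {a, b, c, e}.
        s fails at a, so \Box s is false at a.

Yes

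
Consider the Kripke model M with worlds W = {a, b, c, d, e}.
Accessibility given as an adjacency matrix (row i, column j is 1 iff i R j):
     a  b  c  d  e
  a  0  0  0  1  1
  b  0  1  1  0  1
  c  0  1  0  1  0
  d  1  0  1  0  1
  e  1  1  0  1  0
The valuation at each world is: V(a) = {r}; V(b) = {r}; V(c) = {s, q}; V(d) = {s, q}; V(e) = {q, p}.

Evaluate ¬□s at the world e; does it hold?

Yes

Recall that □ψ holds at a world iff ψ holds at every accessible world, and ◇ψ holds iff ψ holds at some accessible world.
At e: □s is false, so ¬□s is true.
  At e: □s requires s at every successor {a, b, d}.
    s fails at a, so □s is false at e.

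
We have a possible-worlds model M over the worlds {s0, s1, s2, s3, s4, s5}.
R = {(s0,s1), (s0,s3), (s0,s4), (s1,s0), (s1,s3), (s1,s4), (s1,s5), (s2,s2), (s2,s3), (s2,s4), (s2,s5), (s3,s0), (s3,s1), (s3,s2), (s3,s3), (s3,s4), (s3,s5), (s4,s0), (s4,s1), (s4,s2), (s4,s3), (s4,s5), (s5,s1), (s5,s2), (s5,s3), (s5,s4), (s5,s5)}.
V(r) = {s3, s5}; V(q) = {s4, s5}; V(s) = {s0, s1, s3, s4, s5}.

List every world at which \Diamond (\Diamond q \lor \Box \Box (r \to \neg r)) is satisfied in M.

Let φ = \Diamond (\Diamond q \lor \Box \Box (r \to \neg r)). Evaluate φ at each world:
  s0 (successors {s1, s3, s4}): φ is true.
  s1 (successors {s0, s3, s4, s5}): φ is true.
  s2 (successors {s2, s3, s4, s5}): φ is true.
  s3 (successors {s0, s1, s2, s3, s4, s5}): φ is true.
  s4 (successors {s0, s1, s2, s3, s5}): φ is true.
  s5 (successors {s1, s2, s3, s4, s5}): φ is true.
For instance, at s0:
  At s0: \Diamond (\Diamond q \lor \Box \Box (r \to \neg r)) requires \Diamond q \lor \Box \Box (r \to \neg r) at some successor in {s1, s3, s4}.
    \Diamond q \lor \Box \Box (r \to \neg r) holds at s1, so \Diamond (\Diamond q \lor \Box \Box (r \to \neg r)) is true at s0.
      At s1: \Diamond q is true, \Box \Box (r \to \neg r) is false, so \Diamond q \lor \Box \Box (r \to \neg r) is true.
Satisfying worlds: {s0, s1, s2, s3, s4, s5}

s0, s1, s2, s3, s4, s5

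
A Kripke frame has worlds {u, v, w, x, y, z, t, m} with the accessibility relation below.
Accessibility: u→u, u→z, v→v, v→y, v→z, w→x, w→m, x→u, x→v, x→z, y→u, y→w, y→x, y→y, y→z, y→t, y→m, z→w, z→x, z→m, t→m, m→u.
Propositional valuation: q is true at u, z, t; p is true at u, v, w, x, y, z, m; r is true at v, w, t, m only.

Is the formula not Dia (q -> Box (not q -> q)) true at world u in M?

No

At u: Dia (q -> Box (not q -> q)) is true, so not Dia (q -> Box (not q -> q)) is false.
  At u: Dia (q -> Box (not q -> q)) requires q -> Box (not q -> q) at some successor in {u, z}.
    q -> Box (not q -> q) holds at u, so Dia (q -> Box (not q -> q)) is true at u.
      At u: q is true, Box (not q -> q) is true, so q -> Box (not q -> q) is true.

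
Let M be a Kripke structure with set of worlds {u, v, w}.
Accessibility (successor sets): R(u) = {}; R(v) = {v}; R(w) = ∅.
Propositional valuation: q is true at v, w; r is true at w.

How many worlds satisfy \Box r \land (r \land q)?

Recall that \Box ψ holds at a world iff ψ holds at every accessible world, and \Diamond ψ holds iff ψ holds at some accessible world.
Let φ = \Box r \land (r \land q). Evaluate φ at each world:
  u (successors ∅): φ is false.
  v (successors {v}): φ is false.
  w (successors ∅): φ is true.
For instance, at v:
  At v: \Box r is false, r \land q is false, so \Box r \land (r \land q) is false.
    At v: \Box r requires r at every successor {v}.
      r fails at v, so \Box r is false at v.
Satisfying worlds: {w}

1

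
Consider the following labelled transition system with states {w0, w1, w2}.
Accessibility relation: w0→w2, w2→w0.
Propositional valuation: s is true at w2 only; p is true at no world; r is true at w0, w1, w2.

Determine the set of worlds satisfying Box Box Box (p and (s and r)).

Let φ = Box Box Box (p and (s and r)). Evaluate φ at each world:
  w0 (successors {w2}): φ is false.
  w1 (successors ∅): φ is true.
  w2 (successors {w0}): φ is false.
For instance, at w2:
  At w2: Box Box Box (p and (s and r)) requires Box Box (p and (s and r)) at every successor {w0}.
    Box Box (p and (s and r)) fails at w0, so Box Box Box (p and (s and r)) is false at w2.
      At w0: Box Box (p and (s and r)) requires Box (p and (s and r)) at every successor {w2}.
        Box (p and (s and r)) fails at w2, so Box Box (p and (s and r)) is false at w0.
Satisfying worlds: {w1}

w1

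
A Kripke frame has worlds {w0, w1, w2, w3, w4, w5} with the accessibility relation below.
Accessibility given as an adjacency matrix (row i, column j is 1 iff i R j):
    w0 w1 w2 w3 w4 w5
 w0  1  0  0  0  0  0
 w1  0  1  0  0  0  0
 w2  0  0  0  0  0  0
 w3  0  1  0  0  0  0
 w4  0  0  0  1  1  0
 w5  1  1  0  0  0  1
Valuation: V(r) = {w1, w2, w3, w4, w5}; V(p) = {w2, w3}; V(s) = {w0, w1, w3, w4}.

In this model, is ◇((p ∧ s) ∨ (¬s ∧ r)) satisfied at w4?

Yes

At w4: ◇((p ∧ s) ∨ (¬s ∧ r)) requires (p ∧ s) ∨ (¬s ∧ r) at some successor in {w3, w4}.
  (p ∧ s) ∨ (¬s ∧ r) holds at w3, so ◇((p ∧ s) ∨ (¬s ∧ r)) is true at w4.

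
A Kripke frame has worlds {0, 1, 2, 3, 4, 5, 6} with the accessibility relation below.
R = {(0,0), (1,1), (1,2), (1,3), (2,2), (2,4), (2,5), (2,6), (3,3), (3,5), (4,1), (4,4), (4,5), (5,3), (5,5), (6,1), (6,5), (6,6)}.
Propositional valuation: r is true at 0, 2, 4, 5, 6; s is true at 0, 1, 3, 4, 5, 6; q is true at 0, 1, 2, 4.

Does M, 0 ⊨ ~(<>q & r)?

No

Recall that <>ψ holds at a world iff ψ holds at some accessible world.
At 0: <>q & r is true, so ~(<>q & r) is false.
  At 0: <>q is true, r is true, so <>q & r is true.
    At 0: <>q requires q at some successor in {0}.
      q holds at 0, so <>q is true at 0.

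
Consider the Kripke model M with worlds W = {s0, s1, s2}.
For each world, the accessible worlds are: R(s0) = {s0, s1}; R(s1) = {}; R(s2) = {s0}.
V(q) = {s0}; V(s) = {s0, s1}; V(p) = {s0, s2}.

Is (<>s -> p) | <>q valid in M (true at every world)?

Yes

Let φ = (<>s -> p) | <>q. Evaluate φ at each world:
  s0 (successors {s0, s1}): φ is true.
  s1 (successors ∅): φ is true.
  s2 (successors {s0}): φ is true.
For instance, at s0:
  At s0: <>s -> p is true, <>q is true, so (<>s -> p) | <>q is true.
    At s0: <>s is true, p is true, so <>s -> p is true.
      At s0: <>s requires s at some successor in {s0, s1}.
        s holds at s0, so <>s is true at s0.
    At s0: <>q requires q at some successor in {s0, s1}.
      q holds at s0, so <>q is true at s0.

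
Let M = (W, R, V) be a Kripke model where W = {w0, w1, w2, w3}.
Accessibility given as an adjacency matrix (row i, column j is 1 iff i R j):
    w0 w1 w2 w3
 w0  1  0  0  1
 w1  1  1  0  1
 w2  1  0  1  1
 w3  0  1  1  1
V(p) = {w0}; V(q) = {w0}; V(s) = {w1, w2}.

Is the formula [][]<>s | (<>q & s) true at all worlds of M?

No

Recall that []ψ holds at a world iff ψ holds at every accessible world, and <>ψ holds iff ψ holds at some accessible world.
Let φ = [][]<>s | (<>q & s). Evaluate φ at each world:
  w0 (successors {w0, w3}): φ is false.
  w1 (successors {w0, w1, w3}): φ is true.
  w2 (successors {w0, w2, w3}): φ is true.
  w3 (successors {w1, w2, w3}): φ is false.
Detail at w0 (counterexample):
  At w0: [][]<>s is false, <>q & s is false, so [][]<>s | (<>q & s) is false.
    At w0: [][]<>s requires []<>s at every successor {w0, w3}.
      []<>s fails at w0, so [][]<>s is false at w0.
    At w0: <>q is true, s is false, so <>q & s is false.
      At w0: <>q requires q at some successor in {w0, w3}.
        q holds at w0, so <>q is true at w0.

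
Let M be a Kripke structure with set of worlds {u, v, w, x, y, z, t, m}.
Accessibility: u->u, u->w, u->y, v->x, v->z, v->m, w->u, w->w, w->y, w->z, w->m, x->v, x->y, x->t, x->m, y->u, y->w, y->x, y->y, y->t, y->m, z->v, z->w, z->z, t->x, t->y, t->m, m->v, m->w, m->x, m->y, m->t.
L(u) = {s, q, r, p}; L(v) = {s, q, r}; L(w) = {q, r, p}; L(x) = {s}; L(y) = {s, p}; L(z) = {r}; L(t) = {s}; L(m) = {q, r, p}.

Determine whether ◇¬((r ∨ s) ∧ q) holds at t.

Yes

Recall that ◇ψ holds at a world iff ψ holds at some accessible world.
At t: ◇¬((r ∨ s) ∧ q) requires ¬((r ∨ s) ∧ q) at some successor in {x, y, m}.
  ¬((r ∨ s) ∧ q) holds at x, so ◇¬((r ∨ s) ∧ q) is true at t.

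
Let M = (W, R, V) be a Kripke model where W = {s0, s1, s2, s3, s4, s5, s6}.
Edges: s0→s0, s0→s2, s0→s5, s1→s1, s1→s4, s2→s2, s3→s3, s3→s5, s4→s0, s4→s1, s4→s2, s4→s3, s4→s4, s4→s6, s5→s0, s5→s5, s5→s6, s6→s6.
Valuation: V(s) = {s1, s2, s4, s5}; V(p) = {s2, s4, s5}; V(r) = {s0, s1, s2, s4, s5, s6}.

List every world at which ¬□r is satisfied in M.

s3, s4

Recall that □ψ holds at a world iff ψ holds at every accessible world, and ◇ψ holds iff ψ holds at some accessible world.
Let φ = ¬□r. Evaluate φ at each world:
  s0 (successors {s0, s2, s5}): φ is false.
  s1 (successors {s1, s4}): φ is false.
  s2 (successors {s2}): φ is false.
  s3 (successors {s3, s5}): φ is true.
  s4 (successors {s0, s1, s2, s3, s4, s6}): φ is true.
  s5 (successors {s0, s5, s6}): φ is false.
  s6 (successors {s6}): φ is false.
For instance, at s0:
  At s0: □r is true, so ¬□r is false.
    At s0: □r requires r at every successor {s0, s2, s5}.
      At s0: r is true.
      At s2: r is true.
      At s5: r is true.
    So □r is true at s0.
Satisfying worlds: {s3, s4}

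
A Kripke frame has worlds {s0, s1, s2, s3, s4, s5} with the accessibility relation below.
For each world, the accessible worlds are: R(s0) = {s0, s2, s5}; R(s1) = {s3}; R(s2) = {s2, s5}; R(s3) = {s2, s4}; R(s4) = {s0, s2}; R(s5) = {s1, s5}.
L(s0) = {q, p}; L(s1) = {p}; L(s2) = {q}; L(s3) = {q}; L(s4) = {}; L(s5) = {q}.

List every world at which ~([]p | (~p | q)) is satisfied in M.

Recall that []ψ holds at a world iff ψ holds at every accessible world, and <>ψ holds iff ψ holds at some accessible world.
Let φ = ~([]p | (~p | q)). Evaluate φ at each world:
  s0 (successors {s0, s2, s5}): φ is false.
  s1 (successors {s3}): φ is true.
  s2 (successors {s2, s5}): φ is false.
  s3 (successors {s2, s4}): φ is false.
  s4 (successors {s0, s2}): φ is false.
  s5 (successors {s1, s5}): φ is false.
For instance, at s0:
  At s0: []p | (~p | q) is true, so ~([]p | (~p | q)) is false.
    At s0: []p is false, ~p | q is true, so []p | (~p | q) is true.
      At s0: []p requires p at every successor {s0, s2, s5}.
        p fails at s2, so []p is false at s0.
Satisfying worlds: {s1}

s1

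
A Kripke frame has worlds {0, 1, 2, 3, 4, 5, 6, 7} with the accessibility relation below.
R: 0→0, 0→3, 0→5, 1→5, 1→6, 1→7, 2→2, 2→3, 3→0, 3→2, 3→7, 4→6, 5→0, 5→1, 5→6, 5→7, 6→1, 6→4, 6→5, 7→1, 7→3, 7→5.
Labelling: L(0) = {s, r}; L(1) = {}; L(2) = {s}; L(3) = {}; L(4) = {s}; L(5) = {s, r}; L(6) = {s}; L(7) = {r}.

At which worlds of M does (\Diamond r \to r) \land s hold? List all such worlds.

0, 2, 4, 5

Let φ = (\Diamond r \to r) \land s. Evaluate φ at each world:
  0 (successors {0, 3, 5}): φ is true.
  1 (successors {5, 6, 7}): φ is false.
  2 (successors {2, 3}): φ is true.
  3 (successors {0, 2, 7}): φ is false.
  4 (successors {6}): φ is true.
  5 (successors {0, 1, 6, 7}): φ is true.
  6 (successors {1, 4, 5}): φ is false.
  7 (successors {1, 3, 5}): φ is false.
For instance, at 3:
  At 3: \Diamond r \to r is false, s is false, so (\Diamond r \to r) \land s is false.
    At 3: \Diamond r is true, r is false, so \Diamond r \to r is false.
      At 3: \Diamond r requires r at some successor in {0, 2, 7}.
        r holds at 0, so \Diamond r is true at 3.
Satisfying worlds: {0, 2, 4, 5}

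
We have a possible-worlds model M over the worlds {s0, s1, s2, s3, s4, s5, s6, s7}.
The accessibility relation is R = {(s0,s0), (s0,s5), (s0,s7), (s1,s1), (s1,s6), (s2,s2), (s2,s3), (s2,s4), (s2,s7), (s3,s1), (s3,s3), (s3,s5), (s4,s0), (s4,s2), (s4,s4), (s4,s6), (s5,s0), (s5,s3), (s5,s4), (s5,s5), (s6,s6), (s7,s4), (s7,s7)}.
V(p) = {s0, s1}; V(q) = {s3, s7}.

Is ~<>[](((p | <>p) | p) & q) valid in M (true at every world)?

Recall that []ψ holds at a world iff ψ holds at every accessible world, and <>ψ holds iff ψ holds at some accessible world.
Let φ = ~<>[](((p | <>p) | p) & q). Evaluate φ at each world:
  s0 (successors {s0, s5, s7}): φ is true.
  s1 (successors {s1, s6}): φ is true.
  s2 (successors {s2, s3, s4, s7}): φ is true.
  s3 (successors {s1, s3, s5}): φ is true.
  s4 (successors {s0, s2, s4, s6}): φ is true.
  s5 (successors {s0, s3, s4, s5}): φ is true.
  s6 (successors {s6}): φ is true.
  s7 (successors {s4, s7}): φ is true.
For instance, at s2:
  At s2: <>[](((p | <>p) | p) & q) is false, so ~<>[](((p | <>p) | p) & q) is true.
    At s2: <>[](((p | <>p) | p) & q) requires [](((p | <>p) | p) & q) at some successor in {s2, s3, s4, s7}.
      At s2: [](((p | <>p) | p) & q) is false.
      At s3: [](((p | <>p) | p) & q) is false.
      At s4: [](((p | <>p) | p) & q) is false.
      At s7: [](((p | <>p) | p) & q) is false.
    So <>[](((p | <>p) | p) & q) is false at s2.

Yes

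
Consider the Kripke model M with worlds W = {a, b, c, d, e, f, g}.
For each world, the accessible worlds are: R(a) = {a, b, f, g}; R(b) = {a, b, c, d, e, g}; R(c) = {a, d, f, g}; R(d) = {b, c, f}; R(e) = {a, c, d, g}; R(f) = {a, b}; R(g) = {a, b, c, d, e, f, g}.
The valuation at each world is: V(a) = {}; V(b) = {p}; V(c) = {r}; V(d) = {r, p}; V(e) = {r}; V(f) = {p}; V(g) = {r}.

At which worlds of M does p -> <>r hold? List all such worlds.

a, b, c, d, e, g

Let φ = p -> <>r. Evaluate φ at each world:
  a (successors {a, b, f, g}): φ is true.
  b (successors {a, b, c, d, e, g}): φ is true.
  c (successors {a, d, f, g}): φ is true.
  d (successors {b, c, f}): φ is true.
  e (successors {a, c, d, g}): φ is true.
  f (successors {a, b}): φ is false.
  g (successors {a, b, c, d, e, f, g}): φ is true.
For instance, at c:
  At c: p is false, <>r is true, so p -> <>r is true.
    At c: <>r requires r at some successor in {a, d, f, g}.
      r holds at d, so <>r is true at c.
Satisfying worlds: {a, b, c, d, e, g}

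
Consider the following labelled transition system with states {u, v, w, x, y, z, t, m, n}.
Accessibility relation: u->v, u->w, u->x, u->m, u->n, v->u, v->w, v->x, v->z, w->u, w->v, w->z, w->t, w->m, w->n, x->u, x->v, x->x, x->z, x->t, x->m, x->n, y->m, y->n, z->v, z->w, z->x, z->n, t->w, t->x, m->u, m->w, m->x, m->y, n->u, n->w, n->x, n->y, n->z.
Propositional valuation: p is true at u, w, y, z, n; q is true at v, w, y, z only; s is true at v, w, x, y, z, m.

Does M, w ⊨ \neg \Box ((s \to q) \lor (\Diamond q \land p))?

Yes

Recall that \Box ψ holds at a world iff ψ holds at every accessible world, and \Diamond ψ holds iff ψ holds at some accessible world.
At w: \Box ((s \to q) \lor (\Diamond q \land p)) is false, so \neg \Box ((s \to q) \lor (\Diamond q \land p)) is true.
  At w: \Box ((s \to q) \lor (\Diamond q \land p)) requires (s \to q) \lor (\Diamond q \land p) at every successor {u, v, z, t, m, n}.
    (s \to q) \lor (\Diamond q \land p) fails at m, so \Box ((s \to q) \lor (\Diamond q \land p)) is false at w.
      At m: s \to q is false, \Diamond q \land p is false, so (s \to q) \lor (\Diamond q \land p) is false.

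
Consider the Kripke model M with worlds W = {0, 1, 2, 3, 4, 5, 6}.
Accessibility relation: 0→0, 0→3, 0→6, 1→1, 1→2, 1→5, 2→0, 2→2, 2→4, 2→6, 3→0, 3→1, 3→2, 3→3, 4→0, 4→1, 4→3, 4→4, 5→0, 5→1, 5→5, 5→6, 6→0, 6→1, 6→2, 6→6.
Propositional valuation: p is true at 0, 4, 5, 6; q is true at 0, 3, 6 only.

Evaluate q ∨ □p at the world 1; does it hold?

At 1: q is false, □p is false, so q ∨ □p is false.
  At 1: □p requires p at every successor {1, 2, 5}.
    p fails at 1, so □p is false at 1.

No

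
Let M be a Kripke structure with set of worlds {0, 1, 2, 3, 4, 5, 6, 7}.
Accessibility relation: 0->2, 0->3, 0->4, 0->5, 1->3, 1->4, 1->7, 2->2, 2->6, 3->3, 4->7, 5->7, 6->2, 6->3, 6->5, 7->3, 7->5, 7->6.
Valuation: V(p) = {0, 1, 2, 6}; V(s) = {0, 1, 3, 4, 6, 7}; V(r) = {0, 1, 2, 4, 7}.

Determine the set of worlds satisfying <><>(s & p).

0, 1, 2, 4, 5, 6

Let φ = <><>(s & p). Evaluate φ at each world:
  0 (successors {2, 3, 4, 5}): φ is true.
  1 (successors {3, 4, 7}): φ is true.
  2 (successors {2, 6}): φ is true.
  3 (successors {3}): φ is false.
  4 (successors {7}): φ is true.
  5 (successors {7}): φ is true.
  6 (successors {2, 3, 5}): φ is true.
  7 (successors {3, 5, 6}): φ is false.
For instance, at 1:
  At 1: <><>(s & p) requires <>(s & p) at some successor in {3, 4, 7}.
    <>(s & p) holds at 7, so <><>(s & p) is true at 1.
      At 7: <>(s & p) requires s & p at some successor in {3, 5, 6}.
        s & p holds at 6, so <>(s & p) is true at 7.
Satisfying worlds: {0, 1, 2, 4, 5, 6}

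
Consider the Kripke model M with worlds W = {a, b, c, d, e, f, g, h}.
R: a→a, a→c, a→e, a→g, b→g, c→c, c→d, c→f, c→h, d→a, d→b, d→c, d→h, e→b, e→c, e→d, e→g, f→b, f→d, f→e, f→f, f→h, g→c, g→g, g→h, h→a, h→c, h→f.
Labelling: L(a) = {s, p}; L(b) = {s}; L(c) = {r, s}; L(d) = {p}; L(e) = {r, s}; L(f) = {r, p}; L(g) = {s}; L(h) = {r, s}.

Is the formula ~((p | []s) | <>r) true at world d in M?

No

At d: (p | []s) | <>r is true, so ~((p | []s) | <>r) is false.
  At d: p | []s is true, <>r is true, so (p | []s) | <>r is true.
    At d: p is true, []s is true, so p | []s is true.
      At d: []s requires s at every successor {a, b, c, h}.
        At a: s is true.
        At b: s is true.
        At c: s is true.
        At h: s is true.
      So []s is true at d.
    At d: <>r requires r at some successor in {a, b, c, h}.
      r holds at c, so <>r is true at d.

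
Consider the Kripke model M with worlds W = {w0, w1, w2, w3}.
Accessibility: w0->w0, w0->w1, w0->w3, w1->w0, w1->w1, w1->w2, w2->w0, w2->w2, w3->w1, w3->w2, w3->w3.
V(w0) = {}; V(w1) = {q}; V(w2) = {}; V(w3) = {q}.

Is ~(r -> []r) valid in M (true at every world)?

Let φ = ~(r -> []r). Evaluate φ at each world:
  w0 (successors {w0, w1, w3}): φ is false.
  w1 (successors {w0, w1, w2}): φ is false.
  w2 (successors {w0, w2}): φ is false.
  w3 (successors {w1, w2, w3}): φ is false.
Detail at w0 (counterexample):
  At w0: r -> []r is true, so ~(r -> []r) is false.
    At w0: r is false, []r is false, so r -> []r is true.
      At w0: []r requires r at every successor {w0, w1, w3}.
        r fails at w0, so []r is false at w0.

No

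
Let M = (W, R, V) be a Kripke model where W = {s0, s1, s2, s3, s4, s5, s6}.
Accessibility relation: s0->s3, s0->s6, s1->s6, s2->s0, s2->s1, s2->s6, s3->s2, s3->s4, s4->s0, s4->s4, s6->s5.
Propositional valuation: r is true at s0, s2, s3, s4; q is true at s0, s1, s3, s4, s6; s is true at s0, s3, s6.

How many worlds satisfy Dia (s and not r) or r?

Recall that Dia ψ holds at a world iff ψ holds at some accessible world.
Let φ = Dia (s and not r) or r. Evaluate φ at each world:
  s0 (successors {s3, s6}): φ is true.
  s1 (successors {s6}): φ is true.
  s2 (successors {s0, s1, s6}): φ is true.
  s3 (successors {s2, s4}): φ is true.
  s4 (successors {s0, s4}): φ is true.
  s5 (successors ∅): φ is false.
  s6 (successors {s5}): φ is false.
For instance, at s2:
  At s2: Dia (s and not r) is true, r is true, so Dia (s and not r) or r is true.
    At s2: Dia (s and not r) requires s and not r at some successor in {s0, s1, s6}.
      s and not r holds at s6, so Dia (s and not r) is true at s2.
Satisfying worlds: {s0, s1, s2, s3, s4}

5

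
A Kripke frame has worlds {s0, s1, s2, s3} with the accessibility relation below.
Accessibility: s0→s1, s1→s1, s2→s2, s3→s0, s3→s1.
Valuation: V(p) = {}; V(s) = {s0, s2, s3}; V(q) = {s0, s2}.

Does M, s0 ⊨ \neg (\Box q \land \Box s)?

Recall that \Box ψ holds at a world iff ψ holds at every accessible world, and \Diamond ψ holds iff ψ holds at some accessible world.
At s0: \Box q \land \Box s is false, so \neg (\Box q \land \Box s) is true.
  At s0: \Box q is false, \Box s is false, so \Box q \land \Box s is false.
    At s0: \Box q requires q at every successor {s1}.
      q fails at s1, so \Box q is false at s0.
    At s0: \Box s requires s at every successor {s1}.
      s fails at s1, so \Box s is false at s0.

Yes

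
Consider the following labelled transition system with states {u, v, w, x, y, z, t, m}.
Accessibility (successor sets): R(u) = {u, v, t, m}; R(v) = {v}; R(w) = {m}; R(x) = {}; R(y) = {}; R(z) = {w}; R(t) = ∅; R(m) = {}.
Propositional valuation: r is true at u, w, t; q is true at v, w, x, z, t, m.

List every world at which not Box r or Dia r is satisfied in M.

Let φ = not Box r or Dia r. Evaluate φ at each world:
  u (successors {u, v, t, m}): φ is true.
  v (successors {v}): φ is true.
  w (successors {m}): φ is true.
  x (successors ∅): φ is false.
  y (successors ∅): φ is false.
  z (successors {w}): φ is true.
  t (successors ∅): φ is false.
  m (successors ∅): φ is false.
For instance, at w:
  At w: not Box r is true, Dia r is false, so not Box r or Dia r is true.
    At w: Box r is false, so not Box r is true.
      At w: Box r requires r at every successor {m}.
        r fails at m, so Box r is false at w.
    At w: Dia r requires r at some successor in {m}.
      At m: r is false.
    So Dia r is false at w.
Satisfying worlds: {u, v, w, z}

u, v, w, z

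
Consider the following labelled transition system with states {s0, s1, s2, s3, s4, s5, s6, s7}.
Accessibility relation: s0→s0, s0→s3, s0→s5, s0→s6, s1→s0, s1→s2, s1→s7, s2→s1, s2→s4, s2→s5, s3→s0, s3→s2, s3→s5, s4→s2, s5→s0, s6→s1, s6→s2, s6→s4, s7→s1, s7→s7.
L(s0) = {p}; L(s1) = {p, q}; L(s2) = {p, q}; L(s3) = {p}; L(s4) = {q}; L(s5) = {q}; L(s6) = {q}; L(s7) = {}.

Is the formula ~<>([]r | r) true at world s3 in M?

Yes

At s3: <>([]r | r) is false, so ~<>([]r | r) is true.
  At s3: <>([]r | r) requires []r | r at some successor in {s0, s2, s5}.
    At s0: []r | r is false.
    At s2: []r | r is false.
    At s5: []r | r is false.
  So <>([]r | r) is false at s3.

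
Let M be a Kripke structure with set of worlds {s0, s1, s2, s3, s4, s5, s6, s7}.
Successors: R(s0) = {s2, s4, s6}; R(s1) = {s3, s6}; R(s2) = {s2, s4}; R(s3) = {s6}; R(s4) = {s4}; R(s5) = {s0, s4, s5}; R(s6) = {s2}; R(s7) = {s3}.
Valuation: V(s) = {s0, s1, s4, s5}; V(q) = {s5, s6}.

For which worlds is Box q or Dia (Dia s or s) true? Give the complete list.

s0, s2, s3, s4, s5, s6

Let φ = Box q or Dia (Dia s or s). Evaluate φ at each world:
  s0 (successors {s2, s4, s6}): φ is true.
  s1 (successors {s3, s6}): φ is false.
  s2 (successors {s2, s4}): φ is true.
  s3 (successors {s6}): φ is true.
  s4 (successors {s4}): φ is true.
  s5 (successors {s0, s4, s5}): φ is true.
  s6 (successors {s2}): φ is true.
  s7 (successors {s3}): φ is false.
For instance, at s0:
  At s0: Box q is false, Dia (Dia s or s) is true, so Box q or Dia (Dia s or s) is true.
    At s0: Box q requires q at every successor {s2, s4, s6}.
      q fails at s2, so Box q is false at s0.
    At s0: Dia (Dia s or s) requires Dia s or s at some successor in {s2, s4, s6}.
      Dia s or s holds at s2, so Dia (Dia s or s) is true at s0.
Satisfying worlds: {s0, s2, s3, s4, s5, s6}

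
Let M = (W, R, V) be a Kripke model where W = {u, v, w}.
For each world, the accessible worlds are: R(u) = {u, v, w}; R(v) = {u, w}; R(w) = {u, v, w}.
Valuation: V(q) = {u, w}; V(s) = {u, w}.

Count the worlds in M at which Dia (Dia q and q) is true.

3

Let φ = Dia (Dia q and q). Evaluate φ at each world:
  u (successors {u, v, w}): φ is true.
  v (successors {u, w}): φ is true.
  w (successors {u, v, w}): φ is true.
For instance, at u:
  At u: Dia (Dia q and q) requires Dia q and q at some successor in {u, v, w}.
    Dia q and q holds at u, so Dia (Dia q and q) is true at u.
      At u: Dia q is true, q is true, so Dia q and q is true.
Satisfying worlds: {u, v, w}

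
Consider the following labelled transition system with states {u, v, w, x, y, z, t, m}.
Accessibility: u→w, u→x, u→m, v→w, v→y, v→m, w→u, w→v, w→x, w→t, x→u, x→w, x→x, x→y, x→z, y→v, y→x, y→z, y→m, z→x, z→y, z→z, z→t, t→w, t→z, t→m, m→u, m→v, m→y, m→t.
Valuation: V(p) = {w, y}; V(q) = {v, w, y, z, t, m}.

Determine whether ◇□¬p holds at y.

At y: ◇□¬p requires □¬p at some successor in {v, x, z, m}.
  At v: □¬p is false.
  At x: □¬p is false.
  At z: □¬p is false.
  At m: □¬p is false.
So ◇□¬p is false at y.

No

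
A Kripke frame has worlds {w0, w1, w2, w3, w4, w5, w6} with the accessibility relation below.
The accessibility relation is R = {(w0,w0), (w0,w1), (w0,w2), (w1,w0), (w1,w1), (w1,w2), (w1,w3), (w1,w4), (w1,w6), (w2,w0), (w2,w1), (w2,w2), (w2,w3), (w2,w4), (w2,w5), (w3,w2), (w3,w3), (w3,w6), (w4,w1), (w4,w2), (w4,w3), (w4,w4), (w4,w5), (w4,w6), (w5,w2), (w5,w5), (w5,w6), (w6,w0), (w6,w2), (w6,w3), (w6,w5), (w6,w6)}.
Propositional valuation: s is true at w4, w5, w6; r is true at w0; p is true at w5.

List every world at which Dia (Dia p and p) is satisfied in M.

Let φ = Dia (Dia p and p). Evaluate φ at each world:
  w0 (successors {w0, w1, w2}): φ is false.
  w1 (successors {w0, w1, w2, w3, w4, w6}): φ is false.
  w2 (successors {w0, w1, w2, w3, w4, w5}): φ is true.
  w3 (successors {w2, w3, w6}): φ is false.
  w4 (successors {w1, w2, w3, w4, w5, w6}): φ is true.
  w5 (successors {w2, w5, w6}): φ is true.
  w6 (successors {w0, w2, w3, w5, w6}): φ is true.
For instance, at w2:
  At w2: Dia (Dia p and p) requires Dia p and p at some successor in {w0, w1, w2, w3, w4, w5}.
    Dia p and p holds at w5, so Dia (Dia p and p) is true at w2.
      At w5: Dia p is true, p is true, so Dia p and p is true.
Satisfying worlds: {w2, w4, w5, w6}

w2, w4, w5, w6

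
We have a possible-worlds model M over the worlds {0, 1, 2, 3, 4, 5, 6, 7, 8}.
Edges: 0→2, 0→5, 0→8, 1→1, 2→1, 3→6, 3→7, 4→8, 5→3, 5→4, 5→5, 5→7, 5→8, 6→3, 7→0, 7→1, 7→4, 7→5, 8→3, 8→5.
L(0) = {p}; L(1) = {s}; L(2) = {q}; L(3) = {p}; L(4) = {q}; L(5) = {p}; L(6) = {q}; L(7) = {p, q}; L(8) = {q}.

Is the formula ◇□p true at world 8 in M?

At 8: ◇□p requires □p at some successor in {3, 5}.
  At 3: □p is false.
  At 5: □p is false.
So ◇□p is false at 8.

No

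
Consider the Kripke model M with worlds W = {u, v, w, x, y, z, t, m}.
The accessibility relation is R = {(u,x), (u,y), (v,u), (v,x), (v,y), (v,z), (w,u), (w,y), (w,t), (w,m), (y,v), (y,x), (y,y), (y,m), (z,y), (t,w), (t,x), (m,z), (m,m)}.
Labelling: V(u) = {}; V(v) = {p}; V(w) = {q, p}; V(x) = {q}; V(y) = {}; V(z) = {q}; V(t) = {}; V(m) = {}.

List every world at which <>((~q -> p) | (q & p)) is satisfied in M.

u, v, y, t, m

Let φ = <>((~q -> p) | (q & p)). Evaluate φ at each world:
  u (successors {x, y}): φ is true.
  v (successors {u, x, y, z}): φ is true.
  w (successors {u, y, t, m}): φ is false.
  x (successors ∅): φ is false.
  y (successors {v, x, y, m}): φ is true.
  z (successors {y}): φ is false.
  t (successors {w, x}): φ is true.
  m (successors {z, m}): φ is true.
For instance, at w:
  At w: <>((~q -> p) | (q & p)) requires (~q -> p) | (q & p) at some successor in {u, y, t, m}.
    At u: (~q -> p) | (q & p) is false.
    At y: (~q -> p) | (q & p) is false.
    At t: (~q -> p) | (q & p) is false.
    At m: (~q -> p) | (q & p) is false.
  So <>((~q -> p) | (q & p)) is false at w.
Satisfying worlds: {u, v, y, t, m}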